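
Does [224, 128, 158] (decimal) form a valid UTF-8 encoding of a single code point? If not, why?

invalid (overlong encoding)

Leading byte 0xE0 = 11100000 → 3-byte form.
Continuation bytes all match 10xxxxxx. Payload decodes to 0x1E.
But 0x1E < 0x800, the minimum for a 3-byte sequence — this is an overlong encoding.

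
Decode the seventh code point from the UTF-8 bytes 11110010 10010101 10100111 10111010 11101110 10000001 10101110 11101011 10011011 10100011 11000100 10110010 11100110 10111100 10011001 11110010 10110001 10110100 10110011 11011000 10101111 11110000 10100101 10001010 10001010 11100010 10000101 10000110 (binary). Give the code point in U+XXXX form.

U+062F

Offset 0: leading byte 0xF2 = 11110010 → 4-byte char #1 = F2 95 A7 BA.
Offset 4: leading byte 0xEE = 11101110 → 3-byte char #2 = EE 81 AE.
Offset 7: leading byte 0xEB = 11101011 → 3-byte char #3 = EB 9B A3.
Offset 10: leading byte 0xC4 = 11000100 → 2-byte char #4 = C4 B2.
Offset 12: leading byte 0xE6 = 11100110 → 3-byte char #5 = E6 BC 99.
Offset 15: leading byte 0xF2 = 11110010 → 4-byte char #6 = F2 B1 B4 B3.
Offset 19: leading byte 0xD8 = 11011000 → 2-byte char #7 = D8 AF.
Leading byte 0xD8 = 11011000 matches 110xxxxx → 2-byte sequence.
Byte 1: 0xD8 = 11011000, payload 11000 (5 bits).
Byte 2: 0xAF = 10101111 (10xxxxxx ✓), payload 101111.
Concatenate: 11000101111 = 0x62F (11 bits → U+062F).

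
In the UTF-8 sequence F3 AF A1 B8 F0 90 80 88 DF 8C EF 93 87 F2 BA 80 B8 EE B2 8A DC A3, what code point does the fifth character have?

Offset 0: leading byte 0xF3 = 11110011 → 4-byte char #1 = F3 AF A1 B8.
Offset 4: leading byte 0xF0 = 11110000 → 4-byte char #2 = F0 90 80 88.
Offset 8: leading byte 0xDF = 11011111 → 2-byte char #3 = DF 8C.
Offset 10: leading byte 0xEF = 11101111 → 3-byte char #4 = EF 93 87.
Offset 13: leading byte 0xF2 = 11110010 → 4-byte char #5 = F2 BA 80 B8.
Leading byte 0xF2 = 11110010 matches 11110xxx → 4-byte sequence.
Byte 1: 0xF2 = 11110010, payload 010 (3 bits).
Byte 2: 0xBA = 10111010 (10xxxxxx ✓), payload 111010.
Byte 3: 0x80 = 10000000 (10xxxxxx ✓), payload 000000.
Byte 4: 0xB8 = 10111000 (10xxxxxx ✓), payload 111000.
Concatenate: 010111010000000111000 = 0xBA038 (21 bits → U+BA038).

U+BA038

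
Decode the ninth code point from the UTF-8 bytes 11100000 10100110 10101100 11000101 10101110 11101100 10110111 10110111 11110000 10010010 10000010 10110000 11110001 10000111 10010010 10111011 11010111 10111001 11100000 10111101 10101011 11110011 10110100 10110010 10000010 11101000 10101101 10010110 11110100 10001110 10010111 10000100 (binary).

U+8B56

Offset 0: leading byte 0xE0 = 11100000 → 3-byte char #1 = E0 A6 AC.
Offset 3: leading byte 0xC5 = 11000101 → 2-byte char #2 = C5 AE.
Offset 5: leading byte 0xEC = 11101100 → 3-byte char #3 = EC B7 B7.
Offset 8: leading byte 0xF0 = 11110000 → 4-byte char #4 = F0 92 82 B0.
Offset 12: leading byte 0xF1 = 11110001 → 4-byte char #5 = F1 87 92 BB.
Offset 16: leading byte 0xD7 = 11010111 → 2-byte char #6 = D7 B9.
Offset 18: leading byte 0xE0 = 11100000 → 3-byte char #7 = E0 BD AB.
Offset 21: leading byte 0xF3 = 11110011 → 4-byte char #8 = F3 B4 B2 82.
Offset 25: leading byte 0xE8 = 11101000 → 3-byte char #9 = E8 AD 96.
Leading byte 0xE8 = 11101000 matches 1110xxxx → 3-byte sequence.
Byte 1: 0xE8 = 11101000, payload 1000 (4 bits).
Byte 2: 0xAD = 10101101 (10xxxxxx ✓), payload 101101.
Byte 3: 0x96 = 10010110 (10xxxxxx ✓), payload 010110.
Concatenate: 1000101101010110 = 0x8B56 (16 bits → U+8B56).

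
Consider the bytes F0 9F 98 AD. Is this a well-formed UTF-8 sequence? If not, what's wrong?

valid

Leading byte 0xF0 = 11110000 → 4-byte form.
Continuation bytes 0x9F=10011111, 0x98=10011000, 0xAD=10101101 all match 10xxxxxx.
Decoded value 0x1F62D is ≥ 0x10000 (shortest form) and not a surrogate.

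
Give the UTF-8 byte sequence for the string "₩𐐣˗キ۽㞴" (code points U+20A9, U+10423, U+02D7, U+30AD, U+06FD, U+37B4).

E2 82 A9 F0 90 90 A3 CB 97 E3 82 AD DB BD E3 9E B4

U+20A9: 3-byte form → E2 82 A9.
U+10423: 4-byte form → F0 90 90 A3.
U+02D7: 2-byte form → CB 97.
U+30AD: 3-byte form → E3 82 AD.
U+06FD: 2-byte form → DB BD.
U+37B4: 3-byte form → E3 9E B4.
Concatenated (17 bytes): E2 82 A9 F0 90 90 A3 CB 97 E3 82 AD DB BD E3 9E B4.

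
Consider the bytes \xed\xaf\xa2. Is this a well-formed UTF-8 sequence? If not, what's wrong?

invalid (encodes a surrogate (U+D800–U+DFFF))

Structurally a 3-byte sequence; payload = 0xDBE2.
But 0xDBE2 is in U+D800–U+DFFF, the surrogate range. Surrogates are not Unicode scalar values and are forbidden in UTF-8.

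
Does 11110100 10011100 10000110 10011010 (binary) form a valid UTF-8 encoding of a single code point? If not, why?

invalid (encodes a value above U+10FFFF)

Leading byte 0xF4 = 11110100 → 4-byte form.
Payload = 0x11C19A, which exceeds U+10FFFF, the maximum Unicode code point. (Leading bytes F5–FF, or F4 followed by ≥ 0x90, are invalid.)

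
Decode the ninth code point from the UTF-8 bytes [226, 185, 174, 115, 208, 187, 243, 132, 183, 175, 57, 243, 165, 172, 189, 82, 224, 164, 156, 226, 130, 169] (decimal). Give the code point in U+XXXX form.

U+20A9

Offset 0: leading byte 0xE2 = 11100010 → 3-byte char #1 = E2 B9 AE.
Offset 3: leading byte 0x73 = 01110011 → 1-byte char #2 = 73.
Offset 4: leading byte 0xD0 = 11010000 → 2-byte char #3 = D0 BB.
Offset 6: leading byte 0xF3 = 11110011 → 4-byte char #4 = F3 84 B7 AF.
Offset 10: leading byte 0x39 = 00111001 → 1-byte char #5 = 39.
Offset 11: leading byte 0xF3 = 11110011 → 4-byte char #6 = F3 A5 AC BD.
Offset 15: leading byte 0x52 = 01010010 → 1-byte char #7 = 52.
Offset 16: leading byte 0xE0 = 11100000 → 3-byte char #8 = E0 A4 9C.
Offset 19: leading byte 0xE2 = 11100010 → 3-byte char #9 = E2 82 A9.
Leading byte 0xE2 = 11100010 matches 1110xxxx → 3-byte sequence.
Byte 1: 0xE2 = 11100010, payload 0010 (4 bits).
Byte 2: 0x82 = 10000010 (10xxxxxx ✓), payload 000010.
Byte 3: 0xA9 = 10101001 (10xxxxxx ✓), payload 101001.
Concatenate: 0010000010101001 = 0x20A9 (16 bits → U+20A9).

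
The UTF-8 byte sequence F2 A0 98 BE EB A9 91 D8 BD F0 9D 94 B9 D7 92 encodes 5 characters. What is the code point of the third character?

U+063D

Offset 0: leading byte 0xF2 = 11110010 → 4-byte char #1 = F2 A0 98 BE.
Offset 4: leading byte 0xEB = 11101011 → 3-byte char #2 = EB A9 91.
Offset 7: leading byte 0xD8 = 11011000 → 2-byte char #3 = D8 BD.
Leading byte 0xD8 = 11011000 matches 110xxxxx → 2-byte sequence.
Byte 1: 0xD8 = 11011000, payload 11000 (5 bits).
Byte 2: 0xBD = 10111101 (10xxxxxx ✓), payload 111101.
Concatenate: 11000111101 = 0x63D (11 bits → U+063D).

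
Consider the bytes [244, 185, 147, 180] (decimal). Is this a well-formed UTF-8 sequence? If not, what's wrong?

invalid (encodes a value above U+10FFFF)

Leading byte 0xF4 = 11110100 → 4-byte form.
Payload = 0x1394F4, which exceeds U+10FFFF, the maximum Unicode code point. (Leading bytes F5–FF, or F4 followed by ≥ 0x90, are invalid.)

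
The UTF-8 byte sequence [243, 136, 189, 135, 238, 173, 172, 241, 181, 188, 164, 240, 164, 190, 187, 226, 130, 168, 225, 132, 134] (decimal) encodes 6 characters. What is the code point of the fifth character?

U+20A8

Offset 0: leading byte 0xF3 = 11110011 → 4-byte char #1 = F3 88 BD 87.
Offset 4: leading byte 0xEE = 11101110 → 3-byte char #2 = EE AD AC.
Offset 7: leading byte 0xF1 = 11110001 → 4-byte char #3 = F1 B5 BC A4.
Offset 11: leading byte 0xF0 = 11110000 → 4-byte char #4 = F0 A4 BE BB.
Offset 15: leading byte 0xE2 = 11100010 → 3-byte char #5 = E2 82 A8.
Leading byte 0xE2 = 11100010 matches 1110xxxx → 3-byte sequence.
Byte 1: 0xE2 = 11100010, payload 0010 (4 bits).
Byte 2: 0x82 = 10000010 (10xxxxxx ✓), payload 000010.
Byte 3: 0xA8 = 10101000 (10xxxxxx ✓), payload 101000.
Concatenate: 0010000010101000 = 0x20A8 (16 bits → U+20A8).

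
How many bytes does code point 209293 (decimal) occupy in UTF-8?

4

U+3318D = 0x3318D. UTF-8 uses 1 byte below 0x80, 2 below 0x800, 3 below 0x10000, 4 up to 0x10FFFF. 0x3318D is in U+10000–U+10FFFF → 4 bytes.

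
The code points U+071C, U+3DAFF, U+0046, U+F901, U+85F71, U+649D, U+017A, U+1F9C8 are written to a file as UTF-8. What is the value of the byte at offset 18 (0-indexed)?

0xBA

U+071C → 2-byte form DC 9C at offsets 0–1.
U+3DAFF → 4-byte form F0 BD AB BF at offsets 2–5.
U+0046 → 1-byte form 46 at offsets 6–6.
U+F901 → 3-byte form EF A4 81 at offsets 7–9.
U+85F71 → 4-byte form F2 85 BD B1 at offsets 10–13.
U+649D → 3-byte form E6 92 9D at offsets 14–16.
U+017A → 2-byte form C5 BA at offsets 17–18.
Offset 18 falls in char 7's range; it's byte 2 of C5 BA = 0xBA.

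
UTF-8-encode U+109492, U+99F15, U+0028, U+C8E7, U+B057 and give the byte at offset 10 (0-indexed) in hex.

0xA3

U+109492 → 4-byte form F4 89 92 92 at offsets 0–3.
U+99F15 → 4-byte form F2 99 BC 95 at offsets 4–7.
U+0028 → 1-byte form 28 at offsets 8–8.
U+C8E7 → 3-byte form EC A3 A7 at offsets 9–11.
Offset 10 falls in char 4's range; it's byte 2 of EC A3 A7 = 0xA3.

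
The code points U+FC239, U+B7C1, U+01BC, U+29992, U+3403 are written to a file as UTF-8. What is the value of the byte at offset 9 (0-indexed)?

U+FC239 → 4-byte form F3 BC 88 B9 at offsets 0–3.
U+B7C1 → 3-byte form EB 9F 81 at offsets 4–6.
U+01BC → 2-byte form C6 BC at offsets 7–8.
U+29992 → 4-byte form F0 A9 A6 92 at offsets 9–12.
Offset 9 falls in char 4's range; it's byte 1 of F0 A9 A6 92 = 0xF0.

0xF0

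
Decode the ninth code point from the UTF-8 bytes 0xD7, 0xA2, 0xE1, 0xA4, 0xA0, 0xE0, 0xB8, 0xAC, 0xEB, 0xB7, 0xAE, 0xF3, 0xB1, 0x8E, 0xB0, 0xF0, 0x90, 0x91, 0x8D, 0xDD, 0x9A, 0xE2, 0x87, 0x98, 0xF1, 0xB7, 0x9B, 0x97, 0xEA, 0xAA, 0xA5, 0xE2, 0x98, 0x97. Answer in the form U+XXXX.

U+776D7

Offset 0: leading byte 0xD7 = 11010111 → 2-byte char #1 = D7 A2.
Offset 2: leading byte 0xE1 = 11100001 → 3-byte char #2 = E1 A4 A0.
Offset 5: leading byte 0xE0 = 11100000 → 3-byte char #3 = E0 B8 AC.
Offset 8: leading byte 0xEB = 11101011 → 3-byte char #4 = EB B7 AE.
Offset 11: leading byte 0xF3 = 11110011 → 4-byte char #5 = F3 B1 8E B0.
Offset 15: leading byte 0xF0 = 11110000 → 4-byte char #6 = F0 90 91 8D.
Offset 19: leading byte 0xDD = 11011101 → 2-byte char #7 = DD 9A.
Offset 21: leading byte 0xE2 = 11100010 → 3-byte char #8 = E2 87 98.
Offset 24: leading byte 0xF1 = 11110001 → 4-byte char #9 = F1 B7 9B 97.
Leading byte 0xF1 = 11110001 matches 11110xxx → 4-byte sequence.
Byte 1: 0xF1 = 11110001, payload 001 (3 bits).
Byte 2: 0xB7 = 10110111 (10xxxxxx ✓), payload 110111.
Byte 3: 0x9B = 10011011 (10xxxxxx ✓), payload 011011.
Byte 4: 0x97 = 10010111 (10xxxxxx ✓), payload 010111.
Concatenate: 001110111011011010111 = 0x776D7 (21 bits → U+776D7).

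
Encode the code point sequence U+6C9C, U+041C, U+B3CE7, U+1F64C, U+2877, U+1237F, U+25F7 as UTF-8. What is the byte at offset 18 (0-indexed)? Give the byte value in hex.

U+6C9C → 3-byte form E6 B2 9C at offsets 0–2.
U+041C → 2-byte form D0 9C at offsets 3–4.
U+B3CE7 → 4-byte form F2 B3 B3 A7 at offsets 5–8.
U+1F64C → 4-byte form F0 9F 99 8C at offsets 9–12.
U+2877 → 3-byte form E2 A1 B7 at offsets 13–15.
U+1237F → 4-byte form F0 92 8D BF at offsets 16–19.
Offset 18 falls in char 6's range; it's byte 3 of F0 92 8D BF = 0x8D.

0x8D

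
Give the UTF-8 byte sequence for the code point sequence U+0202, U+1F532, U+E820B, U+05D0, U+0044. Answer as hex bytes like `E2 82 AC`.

U+0202: 2-byte form → C8 82.
U+1F532: 4-byte form → F0 9F 94 B2.
U+E820B: 4-byte form → F3 A8 88 8B.
U+05D0: 2-byte form → D7 90.
U+0044: 1-byte form → 44.
Concatenated (13 bytes): C8 82 F0 9F 94 B2 F3 A8 88 8B D7 90 44.

C8 82 F0 9F 94 B2 F3 A8 88 8B D7 90 44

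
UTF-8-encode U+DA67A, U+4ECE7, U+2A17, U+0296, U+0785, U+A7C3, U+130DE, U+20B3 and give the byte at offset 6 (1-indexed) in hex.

0x8E

1-indexed offset 6 is 0-indexed offset 5.
U+DA67A → 4-byte form F3 9A 99 BA at offsets 0–3.
U+4ECE7 → 4-byte form F1 8E B3 A7 at offsets 4–7.
Offset 5 falls in char 2's range; it's byte 2 of F1 8E B3 A7 = 0x8E.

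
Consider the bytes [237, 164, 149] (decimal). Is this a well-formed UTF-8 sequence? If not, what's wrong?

Structurally a 3-byte sequence; payload = 0xD915.
But 0xD915 is in U+D800–U+DFFF, the surrogate range. Surrogates are not Unicode scalar values and are forbidden in UTF-8.

invalid (encodes a surrogate (U+D800–U+DFFF))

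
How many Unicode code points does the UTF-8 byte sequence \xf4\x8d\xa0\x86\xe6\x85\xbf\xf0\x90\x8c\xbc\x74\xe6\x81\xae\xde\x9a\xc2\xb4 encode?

Byte at offset 0: 0xF4 = 11110100 → 4-byte char (#1). Advance 4.
Byte at offset 4: 0xE6 = 11100110 → 3-byte char (#2). Advance 3.
Byte at offset 7: 0xF0 = 11110000 → 4-byte char (#3). Advance 4.
Byte at offset 11: 0x74 = 01110100 → 1-byte char (#4). Advance 1.
Byte at offset 12: 0xE6 = 11100110 → 3-byte char (#5). Advance 3.
Byte at offset 15: 0xDE = 11011110 → 2-byte char (#6). Advance 2.
Byte at offset 17: 0xC2 = 11000010 → 2-byte char (#7). Advance 2.
Reached end at offset 19 after 7 code points.

7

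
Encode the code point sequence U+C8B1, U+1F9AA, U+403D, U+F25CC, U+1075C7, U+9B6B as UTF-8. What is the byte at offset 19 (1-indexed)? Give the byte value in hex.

0xE9

1-indexed offset 19 is 0-indexed offset 18.
U+C8B1 → 3-byte form EC A2 B1 at offsets 0–2.
U+1F9AA → 4-byte form F0 9F A6 AA at offsets 3–6.
U+403D → 3-byte form E4 80 BD at offsets 7–9.
U+F25CC → 4-byte form F3 B2 97 8C at offsets 10–13.
U+1075C7 → 4-byte form F4 87 97 87 at offsets 14–17.
U+9B6B → 3-byte form E9 AD AB at offsets 18–20.
Offset 18 falls in char 6's range; it's byte 1 of E9 AD AB = 0xE9.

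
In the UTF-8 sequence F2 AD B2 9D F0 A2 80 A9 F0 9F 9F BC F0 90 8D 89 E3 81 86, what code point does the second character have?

U+22029

Offset 0: leading byte 0xF2 = 11110010 → 4-byte char #1 = F2 AD B2 9D.
Offset 4: leading byte 0xF0 = 11110000 → 4-byte char #2 = F0 A2 80 A9.
Leading byte 0xF0 = 11110000 matches 11110xxx → 4-byte sequence.
Byte 1: 0xF0 = 11110000, payload 000 (3 bits).
Byte 2: 0xA2 = 10100010 (10xxxxxx ✓), payload 100010.
Byte 3: 0x80 = 10000000 (10xxxxxx ✓), payload 000000.
Byte 4: 0xA9 = 10101001 (10xxxxxx ✓), payload 101001.
Concatenate: 000100010000000101001 = 0x22029 (21 bits → U+22029).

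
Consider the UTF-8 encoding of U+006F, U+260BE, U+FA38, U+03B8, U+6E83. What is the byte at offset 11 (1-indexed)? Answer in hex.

1-indexed offset 11 is 0-indexed offset 10.
U+006F → 1-byte form 6F at offsets 0–0.
U+260BE → 4-byte form F0 A6 82 BE at offsets 1–4.
U+FA38 → 3-byte form EF A8 B8 at offsets 5–7.
U+03B8 → 2-byte form CE B8 at offsets 8–9.
U+6E83 → 3-byte form E6 BA 83 at offsets 10–12.
Offset 10 falls in char 5's range; it's byte 1 of E6 BA 83 = 0xE6.

0xE6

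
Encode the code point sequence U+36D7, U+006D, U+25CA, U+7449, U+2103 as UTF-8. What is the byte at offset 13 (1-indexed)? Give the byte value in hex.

0x83

1-indexed offset 13 is 0-indexed offset 12.
U+36D7 → 3-byte form E3 9B 97 at offsets 0–2.
U+006D → 1-byte form 6D at offsets 3–3.
U+25CA → 3-byte form E2 97 8A at offsets 4–6.
U+7449 → 3-byte form E7 91 89 at offsets 7–9.
U+2103 → 3-byte form E2 84 83 at offsets 10–12.
Offset 12 falls in char 5's range; it's byte 3 of E2 84 83 = 0x83.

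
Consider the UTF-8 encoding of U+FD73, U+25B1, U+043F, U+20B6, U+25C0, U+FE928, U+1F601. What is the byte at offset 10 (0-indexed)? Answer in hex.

0xB6

U+FD73 → 3-byte form EF B5 B3 at offsets 0–2.
U+25B1 → 3-byte form E2 96 B1 at offsets 3–5.
U+043F → 2-byte form D0 BF at offsets 6–7.
U+20B6 → 3-byte form E2 82 B6 at offsets 8–10.
Offset 10 falls in char 4's range; it's byte 3 of E2 82 B6 = 0xB6.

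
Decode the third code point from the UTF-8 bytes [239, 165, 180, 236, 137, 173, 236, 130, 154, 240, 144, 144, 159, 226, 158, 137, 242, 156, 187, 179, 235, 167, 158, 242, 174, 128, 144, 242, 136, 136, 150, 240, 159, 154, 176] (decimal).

Offset 0: leading byte 0xEF = 11101111 → 3-byte char #1 = EF A5 B4.
Offset 3: leading byte 0xEC = 11101100 → 3-byte char #2 = EC 89 AD.
Offset 6: leading byte 0xEC = 11101100 → 3-byte char #3 = EC 82 9A.
Leading byte 0xEC = 11101100 matches 1110xxxx → 3-byte sequence.
Byte 1: 0xEC = 11101100, payload 1100 (4 bits).
Byte 2: 0x82 = 10000010 (10xxxxxx ✓), payload 000010.
Byte 3: 0x9A = 10011010 (10xxxxxx ✓), payload 011010.
Concatenate: 1100000010011010 = 0xC09A (16 bits → U+C09A).

U+C09A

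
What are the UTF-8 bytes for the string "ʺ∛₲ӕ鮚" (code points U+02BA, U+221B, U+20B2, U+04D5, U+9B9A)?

U+02BA: 2-byte form → CA BA.
U+221B: 3-byte form → E2 88 9B.
U+20B2: 3-byte form → E2 82 B2.
U+04D5: 2-byte form → D3 95.
U+9B9A: 3-byte form → E9 AE 9A.
Concatenated (13 bytes): CA BA E2 88 9B E2 82 B2 D3 95 E9 AE 9A.

CA BA E2 88 9B E2 82 B2 D3 95 E9 AE 9A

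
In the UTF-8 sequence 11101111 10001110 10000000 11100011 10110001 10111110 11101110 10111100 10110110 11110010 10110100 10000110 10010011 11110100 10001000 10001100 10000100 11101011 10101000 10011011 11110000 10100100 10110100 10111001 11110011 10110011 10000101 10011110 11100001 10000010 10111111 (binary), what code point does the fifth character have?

U+108304

Offset 0: leading byte 0xEF = 11101111 → 3-byte char #1 = EF 8E 80.
Offset 3: leading byte 0xE3 = 11100011 → 3-byte char #2 = E3 B1 BE.
Offset 6: leading byte 0xEE = 11101110 → 3-byte char #3 = EE BC B6.
Offset 9: leading byte 0xF2 = 11110010 → 4-byte char #4 = F2 B4 86 93.
Offset 13: leading byte 0xF4 = 11110100 → 4-byte char #5 = F4 88 8C 84.
Leading byte 0xF4 = 11110100 matches 11110xxx → 4-byte sequence.
Byte 1: 0xF4 = 11110100, payload 100 (3 bits).
Byte 2: 0x88 = 10001000 (10xxxxxx ✓), payload 001000.
Byte 3: 0x8C = 10001100 (10xxxxxx ✓), payload 001100.
Byte 4: 0x84 = 10000100 (10xxxxxx ✓), payload 000100.
Concatenate: 100001000001100000100 = 0x108304 (21 bits → U+108304).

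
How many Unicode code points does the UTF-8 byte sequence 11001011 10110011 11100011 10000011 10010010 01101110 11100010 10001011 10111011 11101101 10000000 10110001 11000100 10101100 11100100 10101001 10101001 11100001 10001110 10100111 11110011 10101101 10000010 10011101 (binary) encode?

Byte at offset 0: 0xCB = 11001011 → 2-byte char (#1). Advance 2.
Byte at offset 2: 0xE3 = 11100011 → 3-byte char (#2). Advance 3.
Byte at offset 5: 0x6E = 01101110 → 1-byte char (#3). Advance 1.
Byte at offset 6: 0xE2 = 11100010 → 3-byte char (#4). Advance 3.
Byte at offset 9: 0xED = 11101101 → 3-byte char (#5). Advance 3.
Byte at offset 12: 0xC4 = 11000100 → 2-byte char (#6). Advance 2.
Byte at offset 14: 0xE4 = 11100100 → 3-byte char (#7). Advance 3.
Byte at offset 17: 0xE1 = 11100001 → 3-byte char (#8). Advance 3.
Byte at offset 20: 0xF3 = 11110011 → 4-byte char (#9). Advance 4.
Reached end at offset 24 after 9 code points.

9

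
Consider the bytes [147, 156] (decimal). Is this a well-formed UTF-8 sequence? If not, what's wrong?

Byte 0x93 = 10010011 has the form 10xxxxxx — a continuation byte — but there is no preceding leading byte.

invalid (continuation byte with no leading byte)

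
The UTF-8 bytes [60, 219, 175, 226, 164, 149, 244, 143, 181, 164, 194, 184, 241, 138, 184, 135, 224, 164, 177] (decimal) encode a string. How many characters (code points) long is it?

Byte at offset 0: 0x3C = 00111100 → 1-byte char (#1). Advance 1.
Byte at offset 1: 0xDB = 11011011 → 2-byte char (#2). Advance 2.
Byte at offset 3: 0xE2 = 11100010 → 3-byte char (#3). Advance 3.
Byte at offset 6: 0xF4 = 11110100 → 4-byte char (#4). Advance 4.
Byte at offset 10: 0xC2 = 11000010 → 2-byte char (#5). Advance 2.
Byte at offset 12: 0xF1 = 11110001 → 4-byte char (#6). Advance 4.
Byte at offset 16: 0xE0 = 11100000 → 3-byte char (#7). Advance 3.
Reached end at offset 19 after 7 code points.

7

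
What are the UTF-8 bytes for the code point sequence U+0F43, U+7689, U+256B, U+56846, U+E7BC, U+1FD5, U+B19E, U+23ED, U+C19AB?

U+0F43: 3-byte form → E0 BD 83.
U+7689: 3-byte form → E7 9A 89.
U+256B: 3-byte form → E2 95 AB.
U+56846: 4-byte form → F1 96 A1 86.
U+E7BC: 3-byte form → EE 9E BC.
U+1FD5: 3-byte form → E1 BF 95.
U+B19E: 3-byte form → EB 86 9E.
U+23ED: 3-byte form → E2 8F AD.
U+C19AB: 4-byte form → F3 81 A6 AB.
Concatenated (29 bytes): E0 BD 83 E7 9A 89 E2 95 AB F1 96 A1 86 EE 9E BC E1 BF 95 EB 86 9E E2 8F AD F3 81 A6 AB.

E0 BD 83 E7 9A 89 E2 95 AB F1 96 A1 86 EE 9E BC E1 BF 95 EB 86 9E E2 8F AD F3 81 A6 AB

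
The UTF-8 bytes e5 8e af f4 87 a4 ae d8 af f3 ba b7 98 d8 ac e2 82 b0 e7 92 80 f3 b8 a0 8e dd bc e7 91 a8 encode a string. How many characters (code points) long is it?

10

Byte at offset 0: 0xE5 = 11100101 → 3-byte char (#1). Advance 3.
Byte at offset 3: 0xF4 = 11110100 → 4-byte char (#2). Advance 4.
Byte at offset 7: 0xD8 = 11011000 → 2-byte char (#3). Advance 2.
Byte at offset 9: 0xF3 = 11110011 → 4-byte char (#4). Advance 4.
Byte at offset 13: 0xD8 = 11011000 → 2-byte char (#5). Advance 2.
Byte at offset 15: 0xE2 = 11100010 → 3-byte char (#6). Advance 3.
Byte at offset 18: 0xE7 = 11100111 → 3-byte char (#7). Advance 3.
Byte at offset 21: 0xF3 = 11110011 → 4-byte char (#8). Advance 4.
Byte at offset 25: 0xDD = 11011101 → 2-byte char (#9). Advance 2.
Byte at offset 27: 0xE7 = 11100111 → 3-byte char (#10). Advance 3.
Reached end at offset 30 after 10 code points.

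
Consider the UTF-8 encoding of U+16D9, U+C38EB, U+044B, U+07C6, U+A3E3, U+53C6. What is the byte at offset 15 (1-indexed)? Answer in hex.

1-indexed offset 15 is 0-indexed offset 14.
U+16D9 → 3-byte form E1 9B 99 at offsets 0–2.
U+C38EB → 4-byte form F3 83 A3 AB at offsets 3–6.
U+044B → 2-byte form D1 8B at offsets 7–8.
U+07C6 → 2-byte form DF 86 at offsets 9–10.
U+A3E3 → 3-byte form EA 8F A3 at offsets 11–13.
U+53C6 → 3-byte form E5 8F 86 at offsets 14–16.
Offset 14 falls in char 6's range; it's byte 1 of E5 8F 86 = 0xE5.

0xE5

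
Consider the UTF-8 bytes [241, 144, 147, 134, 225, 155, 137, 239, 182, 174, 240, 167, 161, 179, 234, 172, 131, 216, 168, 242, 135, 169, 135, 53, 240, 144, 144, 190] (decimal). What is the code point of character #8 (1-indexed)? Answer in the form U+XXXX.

U+0035

Offset 0: leading byte 0xF1 = 11110001 → 4-byte char #1 = F1 90 93 86.
Offset 4: leading byte 0xE1 = 11100001 → 3-byte char #2 = E1 9B 89.
Offset 7: leading byte 0xEF = 11101111 → 3-byte char #3 = EF B6 AE.
Offset 10: leading byte 0xF0 = 11110000 → 4-byte char #4 = F0 A7 A1 B3.
Offset 14: leading byte 0xEA = 11101010 → 3-byte char #5 = EA AC 83.
Offset 17: leading byte 0xD8 = 11011000 → 2-byte char #6 = D8 A8.
Offset 19: leading byte 0xF2 = 11110010 → 4-byte char #7 = F2 87 A9 87.
Offset 23: leading byte 0x35 = 00110101 → 1-byte char #8 = 35.
Leading byte 0x35 = 00110101 matches 0xxxxxxx → 1-byte sequence.
Byte 1: 0x35 = 00110101, payload 0110101 (7 bits).
Concatenate: 0110101 = 0x35 (7 bits → U+0035).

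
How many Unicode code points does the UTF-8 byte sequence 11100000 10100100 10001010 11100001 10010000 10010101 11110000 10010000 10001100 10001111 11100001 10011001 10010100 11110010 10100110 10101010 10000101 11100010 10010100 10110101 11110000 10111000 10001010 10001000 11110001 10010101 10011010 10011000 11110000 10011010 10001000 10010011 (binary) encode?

Byte at offset 0: 0xE0 = 11100000 → 3-byte char (#1). Advance 3.
Byte at offset 3: 0xE1 = 11100001 → 3-byte char (#2). Advance 3.
Byte at offset 6: 0xF0 = 11110000 → 4-byte char (#3). Advance 4.
Byte at offset 10: 0xE1 = 11100001 → 3-byte char (#4). Advance 3.
Byte at offset 13: 0xF2 = 11110010 → 4-byte char (#5). Advance 4.
Byte at offset 17: 0xE2 = 11100010 → 3-byte char (#6). Advance 3.
Byte at offset 20: 0xF0 = 11110000 → 4-byte char (#7). Advance 4.
Byte at offset 24: 0xF1 = 11110001 → 4-byte char (#8). Advance 4.
Byte at offset 28: 0xF0 = 11110000 → 4-byte char (#9). Advance 4.
Reached end at offset 32 after 9 code points.

9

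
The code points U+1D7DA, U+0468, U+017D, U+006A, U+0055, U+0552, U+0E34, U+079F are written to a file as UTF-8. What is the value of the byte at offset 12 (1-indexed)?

0x92

1-indexed offset 12 is 0-indexed offset 11.
U+1D7DA → 4-byte form F0 9D 9F 9A at offsets 0–3.
U+0468 → 2-byte form D1 A8 at offsets 4–5.
U+017D → 2-byte form C5 BD at offsets 6–7.
U+006A → 1-byte form 6A at offsets 8–8.
U+0055 → 1-byte form 55 at offsets 9–9.
U+0552 → 2-byte form D5 92 at offsets 10–11.
Offset 11 falls in char 6's range; it's byte 2 of D5 92 = 0x92.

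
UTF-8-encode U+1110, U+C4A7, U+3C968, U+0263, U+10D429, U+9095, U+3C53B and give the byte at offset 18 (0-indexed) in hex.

U+1110 → 3-byte form E1 84 90 at offsets 0–2.
U+C4A7 → 3-byte form EC 92 A7 at offsets 3–5.
U+3C968 → 4-byte form F0 BC A5 A8 at offsets 6–9.
U+0263 → 2-byte form C9 A3 at offsets 10–11.
U+10D429 → 4-byte form F4 8D 90 A9 at offsets 12–15.
U+9095 → 3-byte form E9 82 95 at offsets 16–18.
Offset 18 falls in char 6's range; it's byte 3 of E9 82 95 = 0x95.

0x95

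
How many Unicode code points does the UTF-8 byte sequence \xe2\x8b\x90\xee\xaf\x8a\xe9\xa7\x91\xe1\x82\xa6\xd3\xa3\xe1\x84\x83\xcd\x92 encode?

Byte at offset 0: 0xE2 = 11100010 → 3-byte char (#1). Advance 3.
Byte at offset 3: 0xEE = 11101110 → 3-byte char (#2). Advance 3.
Byte at offset 6: 0xE9 = 11101001 → 3-byte char (#3). Advance 3.
Byte at offset 9: 0xE1 = 11100001 → 3-byte char (#4). Advance 3.
Byte at offset 12: 0xD3 = 11010011 → 2-byte char (#5). Advance 2.
Byte at offset 14: 0xE1 = 11100001 → 3-byte char (#6). Advance 3.
Byte at offset 17: 0xCD = 11001101 → 2-byte char (#7). Advance 2.
Reached end at offset 19 after 7 code points.

7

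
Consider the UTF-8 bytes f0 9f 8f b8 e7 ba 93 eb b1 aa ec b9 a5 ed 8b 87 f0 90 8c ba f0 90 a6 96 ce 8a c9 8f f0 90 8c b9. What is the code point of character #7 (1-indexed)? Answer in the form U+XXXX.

U+10996

Offset 0: leading byte 0xF0 = 11110000 → 4-byte char #1 = F0 9F 8F B8.
Offset 4: leading byte 0xE7 = 11100111 → 3-byte char #2 = E7 BA 93.
Offset 7: leading byte 0xEB = 11101011 → 3-byte char #3 = EB B1 AA.
Offset 10: leading byte 0xEC = 11101100 → 3-byte char #4 = EC B9 A5.
Offset 13: leading byte 0xED = 11101101 → 3-byte char #5 = ED 8B 87.
Offset 16: leading byte 0xF0 = 11110000 → 4-byte char #6 = F0 90 8C BA.
Offset 20: leading byte 0xF0 = 11110000 → 4-byte char #7 = F0 90 A6 96.
Leading byte 0xF0 = 11110000 matches 11110xxx → 4-byte sequence.
Byte 1: 0xF0 = 11110000, payload 000 (3 bits).
Byte 2: 0x90 = 10010000 (10xxxxxx ✓), payload 010000.
Byte 3: 0xA6 = 10100110 (10xxxxxx ✓), payload 100110.
Byte 4: 0x96 = 10010110 (10xxxxxx ✓), payload 010110.
Concatenate: 000010000100110010110 = 0x10996 (21 bits → U+10996).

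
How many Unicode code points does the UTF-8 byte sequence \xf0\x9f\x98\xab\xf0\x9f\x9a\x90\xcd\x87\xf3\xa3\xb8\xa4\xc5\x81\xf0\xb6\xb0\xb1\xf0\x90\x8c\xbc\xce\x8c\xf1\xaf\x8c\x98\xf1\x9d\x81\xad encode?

10

Byte at offset 0: 0xF0 = 11110000 → 4-byte char (#1). Advance 4.
Byte at offset 4: 0xF0 = 11110000 → 4-byte char (#2). Advance 4.
Byte at offset 8: 0xCD = 11001101 → 2-byte char (#3). Advance 2.
Byte at offset 10: 0xF3 = 11110011 → 4-byte char (#4). Advance 4.
Byte at offset 14: 0xC5 = 11000101 → 2-byte char (#5). Advance 2.
Byte at offset 16: 0xF0 = 11110000 → 4-byte char (#6). Advance 4.
Byte at offset 20: 0xF0 = 11110000 → 4-byte char (#7). Advance 4.
Byte at offset 24: 0xCE = 11001110 → 2-byte char (#8). Advance 2.
Byte at offset 26: 0xF1 = 11110001 → 4-byte char (#9). Advance 4.
Byte at offset 30: 0xF1 = 11110001 → 4-byte char (#10). Advance 4.
Reached end at offset 34 after 10 code points.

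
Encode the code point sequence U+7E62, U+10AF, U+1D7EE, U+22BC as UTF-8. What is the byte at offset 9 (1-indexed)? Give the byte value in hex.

0x9F

1-indexed offset 9 is 0-indexed offset 8.
U+7E62 → 3-byte form E7 B9 A2 at offsets 0–2.
U+10AF → 3-byte form E1 82 AF at offsets 3–5.
U+1D7EE → 4-byte form F0 9D 9F AE at offsets 6–9.
Offset 8 falls in char 3's range; it's byte 3 of F0 9D 9F AE = 0x9F.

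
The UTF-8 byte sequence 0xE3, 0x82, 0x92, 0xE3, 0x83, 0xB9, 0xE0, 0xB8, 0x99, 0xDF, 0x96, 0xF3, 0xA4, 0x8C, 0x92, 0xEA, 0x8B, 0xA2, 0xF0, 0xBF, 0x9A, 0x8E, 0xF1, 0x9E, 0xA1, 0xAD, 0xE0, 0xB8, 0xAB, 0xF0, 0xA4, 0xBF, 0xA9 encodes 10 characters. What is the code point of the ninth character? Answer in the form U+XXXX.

U+0E2B

Offset 0: leading byte 0xE3 = 11100011 → 3-byte char #1 = E3 82 92.
Offset 3: leading byte 0xE3 = 11100011 → 3-byte char #2 = E3 83 B9.
Offset 6: leading byte 0xE0 = 11100000 → 3-byte char #3 = E0 B8 99.
Offset 9: leading byte 0xDF = 11011111 → 2-byte char #4 = DF 96.
Offset 11: leading byte 0xF3 = 11110011 → 4-byte char #5 = F3 A4 8C 92.
Offset 15: leading byte 0xEA = 11101010 → 3-byte char #6 = EA 8B A2.
Offset 18: leading byte 0xF0 = 11110000 → 4-byte char #7 = F0 BF 9A 8E.
Offset 22: leading byte 0xF1 = 11110001 → 4-byte char #8 = F1 9E A1 AD.
Offset 26: leading byte 0xE0 = 11100000 → 3-byte char #9 = E0 B8 AB.
Leading byte 0xE0 = 11100000 matches 1110xxxx → 3-byte sequence.
Byte 1: 0xE0 = 11100000, payload 0000 (4 bits).
Byte 2: 0xB8 = 10111000 (10xxxxxx ✓), payload 111000.
Byte 3: 0xAB = 10101011 (10xxxxxx ✓), payload 101011.
Concatenate: 0000111000101011 = 0xE2B (16 bits → U+0E2B).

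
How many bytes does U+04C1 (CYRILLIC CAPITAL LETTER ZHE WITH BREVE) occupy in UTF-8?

U+04C1 = 0x4C1. UTF-8 uses 1 byte below 0x80, 2 below 0x800, 3 below 0x10000, 4 up to 0x10FFFF. 0x4C1 is in U+0080–U+07FF → 2 bytes.

2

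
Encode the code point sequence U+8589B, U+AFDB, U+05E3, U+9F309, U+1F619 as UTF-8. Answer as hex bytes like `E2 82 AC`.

F2 85 A2 9B EA BF 9B D7 A3 F2 9F 8C 89 F0 9F 98 99

U+8589B: 4-byte form → F2 85 A2 9B.
U+AFDB: 3-byte form → EA BF 9B.
U+05E3: 2-byte form → D7 A3.
U+9F309: 4-byte form → F2 9F 8C 89.
U+1F619: 4-byte form → F0 9F 98 99.
Concatenated (17 bytes): F2 85 A2 9B EA BF 9B D7 A3 F2 9F 8C 89 F0 9F 98 99.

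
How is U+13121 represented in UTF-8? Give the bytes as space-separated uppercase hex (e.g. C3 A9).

F0 93 84 A1

U+13121 = 0x13121 = 78113 decimal. In range U+10000–U+10FFFF → 4-byte form: 11110xxx 10xxxxxx 10xxxxxx 10xxxxxx.
Binary (21 bits): 000010011000100100001.
Split 3+6+6+6: 000 | 010011 | 000100 | 100001.
Byte 1: 11110000 = 0xF0.
Byte 2: 10010011 = 0x93.
Byte 3: 10000100 = 0x84.
Byte 4: 10100001 = 0xA1.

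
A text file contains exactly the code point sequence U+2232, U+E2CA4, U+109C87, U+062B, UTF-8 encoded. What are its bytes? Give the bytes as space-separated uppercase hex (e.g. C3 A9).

E2 88 B2 F3 A2 B2 A4 F4 89 B2 87 D8 AB

U+2232: 3-byte form → E2 88 B2.
U+E2CA4: 4-byte form → F3 A2 B2 A4.
U+109C87: 4-byte form → F4 89 B2 87.
U+062B: 2-byte form → D8 AB.
Concatenated (13 bytes): E2 88 B2 F3 A2 B2 A4 F4 89 B2 87 D8 AB.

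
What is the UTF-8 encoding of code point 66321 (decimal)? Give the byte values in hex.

U+10311 = 0x10311 = 66321 decimal. In range U+10000–U+10FFFF → 4-byte form: 11110xxx 10xxxxxx 10xxxxxx 10xxxxxx.
Binary (21 bits): 000010000001100010001.
Split 3+6+6+6: 000 | 010000 | 001100 | 010001.
Byte 1: 11110000 = 0xF0.
Byte 2: 10010000 = 0x90.
Byte 3: 10001100 = 0x8C.
Byte 4: 10010001 = 0x91.

F0 90 8C 91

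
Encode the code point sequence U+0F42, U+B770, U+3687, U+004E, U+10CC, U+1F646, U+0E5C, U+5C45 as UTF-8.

U+0F42: 3-byte form → E0 BD 82.
U+B770: 3-byte form → EB 9D B0.
U+3687: 3-byte form → E3 9A 87.
U+004E: 1-byte form → 4E.
U+10CC: 3-byte form → E1 83 8C.
U+1F646: 4-byte form → F0 9F 99 86.
U+0E5C: 3-byte form → E0 B9 9C.
U+5C45: 3-byte form → E5 B1 85.
Concatenated (23 bytes): E0 BD 82 EB 9D B0 E3 9A 87 4E E1 83 8C F0 9F 99 86 E0 B9 9C E5 B1 85.

E0 BD 82 EB 9D B0 E3 9A 87 4E E1 83 8C F0 9F 99 86 E0 B9 9C E5 B1 85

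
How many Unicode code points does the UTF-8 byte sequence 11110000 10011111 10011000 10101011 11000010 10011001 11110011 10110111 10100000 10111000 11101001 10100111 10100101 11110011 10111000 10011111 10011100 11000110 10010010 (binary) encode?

Byte at offset 0: 0xF0 = 11110000 → 4-byte char (#1). Advance 4.
Byte at offset 4: 0xC2 = 11000010 → 2-byte char (#2). Advance 2.
Byte at offset 6: 0xF3 = 11110011 → 4-byte char (#3). Advance 4.
Byte at offset 10: 0xE9 = 11101001 → 3-byte char (#4). Advance 3.
Byte at offset 13: 0xF3 = 11110011 → 4-byte char (#5). Advance 4.
Byte at offset 17: 0xC6 = 11000110 → 2-byte char (#6). Advance 2.
Reached end at offset 19 after 6 code points.

6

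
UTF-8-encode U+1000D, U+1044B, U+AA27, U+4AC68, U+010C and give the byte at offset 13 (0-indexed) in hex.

U+1000D → 4-byte form F0 90 80 8D at offsets 0–3.
U+1044B → 4-byte form F0 90 91 8B at offsets 4–7.
U+AA27 → 3-byte form EA A8 A7 at offsets 8–10.
U+4AC68 → 4-byte form F1 8A B1 A8 at offsets 11–14.
Offset 13 falls in char 4's range; it's byte 3 of F1 8A B1 A8 = 0xB1.

0xB1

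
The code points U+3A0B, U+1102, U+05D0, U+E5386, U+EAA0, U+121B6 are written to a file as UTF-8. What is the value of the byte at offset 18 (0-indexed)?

0xB6

U+3A0B → 3-byte form E3 A8 8B at offsets 0–2.
U+1102 → 3-byte form E1 84 82 at offsets 3–5.
U+05D0 → 2-byte form D7 90 at offsets 6–7.
U+E5386 → 4-byte form F3 A5 8E 86 at offsets 8–11.
U+EAA0 → 3-byte form EE AA A0 at offsets 12–14.
U+121B6 → 4-byte form F0 92 86 B6 at offsets 15–18.
Offset 18 falls in char 6's range; it's byte 4 of F0 92 86 B6 = 0xB6.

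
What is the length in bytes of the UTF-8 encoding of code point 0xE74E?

U+E74E = 0xE74E. UTF-8 uses 1 byte below 0x80, 2 below 0x800, 3 below 0x10000, 4 up to 0x10FFFF. 0xE74E is in U+0800–U+FFFF → 3 bytes.

3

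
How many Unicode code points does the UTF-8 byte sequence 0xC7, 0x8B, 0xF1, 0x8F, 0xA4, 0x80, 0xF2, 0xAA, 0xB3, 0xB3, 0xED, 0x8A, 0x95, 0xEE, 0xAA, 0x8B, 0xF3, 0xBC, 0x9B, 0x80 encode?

Byte at offset 0: 0xC7 = 11000111 → 2-byte char (#1). Advance 2.
Byte at offset 2: 0xF1 = 11110001 → 4-byte char (#2). Advance 4.
Byte at offset 6: 0xF2 = 11110010 → 4-byte char (#3). Advance 4.
Byte at offset 10: 0xED = 11101101 → 3-byte char (#4). Advance 3.
Byte at offset 13: 0xEE = 11101110 → 3-byte char (#5). Advance 3.
Byte at offset 16: 0xF3 = 11110011 → 4-byte char (#6). Advance 4.
Reached end at offset 20 after 6 code points.

6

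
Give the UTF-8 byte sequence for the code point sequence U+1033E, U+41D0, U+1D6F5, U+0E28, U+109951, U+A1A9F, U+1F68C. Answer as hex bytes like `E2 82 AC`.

F0 90 8C BE E4 87 90 F0 9D 9B B5 E0 B8 A8 F4 89 A5 91 F2 A1 AA 9F F0 9F 9A 8C

U+1033E: 4-byte form → F0 90 8C BE.
U+41D0: 3-byte form → E4 87 90.
U+1D6F5: 4-byte form → F0 9D 9B B5.
U+0E28: 3-byte form → E0 B8 A8.
U+109951: 4-byte form → F4 89 A5 91.
U+A1A9F: 4-byte form → F2 A1 AA 9F.
U+1F68C: 4-byte form → F0 9F 9A 8C.
Concatenated (26 bytes): F0 90 8C BE E4 87 90 F0 9D 9B B5 E0 B8 A8 F4 89 A5 91 F2 A1 AA 9F F0 9F 9A 8C.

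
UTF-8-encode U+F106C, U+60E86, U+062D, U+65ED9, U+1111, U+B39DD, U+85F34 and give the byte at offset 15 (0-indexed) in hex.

0x84

U+F106C → 4-byte form F3 B1 81 AC at offsets 0–3.
U+60E86 → 4-byte form F1 A0 BA 86 at offsets 4–7.
U+062D → 2-byte form D8 AD at offsets 8–9.
U+65ED9 → 4-byte form F1 A5 BB 99 at offsets 10–13.
U+1111 → 3-byte form E1 84 91 at offsets 14–16.
Offset 15 falls in char 5's range; it's byte 2 of E1 84 91 = 0x84.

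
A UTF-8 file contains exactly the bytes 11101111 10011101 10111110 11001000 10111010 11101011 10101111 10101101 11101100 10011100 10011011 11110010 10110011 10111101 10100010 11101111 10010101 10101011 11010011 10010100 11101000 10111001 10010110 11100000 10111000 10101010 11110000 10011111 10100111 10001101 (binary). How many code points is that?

10

Byte at offset 0: 0xEF = 11101111 → 3-byte char (#1). Advance 3.
Byte at offset 3: 0xC8 = 11001000 → 2-byte char (#2). Advance 2.
Byte at offset 5: 0xEB = 11101011 → 3-byte char (#3). Advance 3.
Byte at offset 8: 0xEC = 11101100 → 3-byte char (#4). Advance 3.
Byte at offset 11: 0xF2 = 11110010 → 4-byte char (#5). Advance 4.
Byte at offset 15: 0xEF = 11101111 → 3-byte char (#6). Advance 3.
Byte at offset 18: 0xD3 = 11010011 → 2-byte char (#7). Advance 2.
Byte at offset 20: 0xE8 = 11101000 → 3-byte char (#8). Advance 3.
Byte at offset 23: 0xE0 = 11100000 → 3-byte char (#9). Advance 3.
Byte at offset 26: 0xF0 = 11110000 → 4-byte char (#10). Advance 4.
Reached end at offset 30 after 10 code points.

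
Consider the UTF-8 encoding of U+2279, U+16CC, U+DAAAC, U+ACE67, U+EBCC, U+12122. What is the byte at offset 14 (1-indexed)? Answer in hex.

0xA7

1-indexed offset 14 is 0-indexed offset 13.
U+2279 → 3-byte form E2 89 B9 at offsets 0–2.
U+16CC → 3-byte form E1 9B 8C at offsets 3–5.
U+DAAAC → 4-byte form F3 9A AA AC at offsets 6–9.
U+ACE67 → 4-byte form F2 AC B9 A7 at offsets 10–13.
Offset 13 falls in char 4's range; it's byte 4 of F2 AC B9 A7 = 0xA7.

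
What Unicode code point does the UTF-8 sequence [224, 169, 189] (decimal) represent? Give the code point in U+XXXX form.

Leading byte 0xE0 = 11100000 matches 1110xxxx → 3-byte sequence.
Byte 1: 0xE0 = 11100000, payload 0000 (4 bits).
Byte 2: 0xA9 = 10101001 (10xxxxxx ✓), payload 101001.
Byte 3: 0xBD = 10111101 (10xxxxxx ✓), payload 111101.
Concatenate: 0000101001111101 = 0xA7D (16 bits → U+0A7D).

U+0A7D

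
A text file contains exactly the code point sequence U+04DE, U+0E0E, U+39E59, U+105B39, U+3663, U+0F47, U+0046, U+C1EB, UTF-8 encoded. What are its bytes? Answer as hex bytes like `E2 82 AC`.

D3 9E E0 B8 8E F0 B9 B9 99 F4 85 AC B9 E3 99 A3 E0 BD 87 46 EC 87 AB

U+04DE: 2-byte form → D3 9E.
U+0E0E: 3-byte form → E0 B8 8E.
U+39E59: 4-byte form → F0 B9 B9 99.
U+105B39: 4-byte form → F4 85 AC B9.
U+3663: 3-byte form → E3 99 A3.
U+0F47: 3-byte form → E0 BD 87.
U+0046: 1-byte form → 46.
U+C1EB: 3-byte form → EC 87 AB.
Concatenated (23 bytes): D3 9E E0 B8 8E F0 B9 B9 99 F4 85 AC B9 E3 99 A3 E0 BD 87 46 EC 87 AB.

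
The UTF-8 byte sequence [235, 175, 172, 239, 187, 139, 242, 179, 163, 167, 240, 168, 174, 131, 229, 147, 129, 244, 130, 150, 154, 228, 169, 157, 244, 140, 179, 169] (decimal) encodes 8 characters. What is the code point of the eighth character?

Offset 0: leading byte 0xEB = 11101011 → 3-byte char #1 = EB AF AC.
Offset 3: leading byte 0xEF = 11101111 → 3-byte char #2 = EF BB 8B.
Offset 6: leading byte 0xF2 = 11110010 → 4-byte char #3 = F2 B3 A3 A7.
Offset 10: leading byte 0xF0 = 11110000 → 4-byte char #4 = F0 A8 AE 83.
Offset 14: leading byte 0xE5 = 11100101 → 3-byte char #5 = E5 93 81.
Offset 17: leading byte 0xF4 = 11110100 → 4-byte char #6 = F4 82 96 9A.
Offset 21: leading byte 0xE4 = 11100100 → 3-byte char #7 = E4 A9 9D.
Offset 24: leading byte 0xF4 = 11110100 → 4-byte char #8 = F4 8C B3 A9.
Leading byte 0xF4 = 11110100 matches 11110xxx → 4-byte sequence.
Byte 1: 0xF4 = 11110100, payload 100 (3 bits).
Byte 2: 0x8C = 10001100 (10xxxxxx ✓), payload 001100.
Byte 3: 0xB3 = 10110011 (10xxxxxx ✓), payload 110011.
Byte 4: 0xA9 = 10101001 (10xxxxxx ✓), payload 101001.
Concatenate: 100001100110011101001 = 0x10CCE9 (21 bits → U+10CCE9).

U+10CCE9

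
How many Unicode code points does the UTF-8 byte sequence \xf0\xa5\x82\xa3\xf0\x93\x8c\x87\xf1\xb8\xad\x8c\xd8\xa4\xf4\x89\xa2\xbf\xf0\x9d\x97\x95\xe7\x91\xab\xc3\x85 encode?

8

Byte at offset 0: 0xF0 = 11110000 → 4-byte char (#1). Advance 4.
Byte at offset 4: 0xF0 = 11110000 → 4-byte char (#2). Advance 4.
Byte at offset 8: 0xF1 = 11110001 → 4-byte char (#3). Advance 4.
Byte at offset 12: 0xD8 = 11011000 → 2-byte char (#4). Advance 2.
Byte at offset 14: 0xF4 = 11110100 → 4-byte char (#5). Advance 4.
Byte at offset 18: 0xF0 = 11110000 → 4-byte char (#6). Advance 4.
Byte at offset 22: 0xE7 = 11100111 → 3-byte char (#7). Advance 3.
Byte at offset 25: 0xC3 = 11000011 → 2-byte char (#8). Advance 2.
Reached end at offset 27 after 8 code points.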